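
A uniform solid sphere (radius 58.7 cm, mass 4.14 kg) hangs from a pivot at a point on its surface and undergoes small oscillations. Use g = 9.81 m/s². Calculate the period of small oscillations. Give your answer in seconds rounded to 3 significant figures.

1.82 s

I_cm = (2/5)mr² = 0.5706 kg·m². The pivot is at distance d = 0.587 m from the centre of mass.
By the parallel-axis theorem, I = I_cm + md² = 0.5706 + 1.427 = 1.997 kg·m².
T = 2π√(I/(mgd)) = 2π√(1.997/(4.14 × 9.81 × 0.587)) = 1.82 s.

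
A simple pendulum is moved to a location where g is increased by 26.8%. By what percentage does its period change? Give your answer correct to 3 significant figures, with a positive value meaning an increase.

T ∝ 1/√g, so T'/T = 1/√(1.268) = 0.8881.
Percentage change in T = (0.8881 − 1) × 100% = -11.2%.

-11.2%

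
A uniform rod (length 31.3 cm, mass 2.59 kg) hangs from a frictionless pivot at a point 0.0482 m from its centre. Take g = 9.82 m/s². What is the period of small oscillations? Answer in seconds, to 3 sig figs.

0.935 s

For a physical pendulum T = 2π√(I/(mgd)), with d = 0.04820 m from pivot to centre of mass.
I_cm = mL²/12 = 2.59 × 0.313²/12 = 0.02114 kg·m²; I = I_cm + md² = 0.02114 + 2.59 × 0.04820² = 0.02716 kg·m².
T = 2π√(0.02716/(2.59 × 9.82 × 0.04820)) = 0.935 s.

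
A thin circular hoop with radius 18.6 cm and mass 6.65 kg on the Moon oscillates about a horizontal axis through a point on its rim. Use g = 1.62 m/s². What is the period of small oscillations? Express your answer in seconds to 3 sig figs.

I_cm = mr² = 0.2301 kg·m². The pivot is at distance d = 0.186 m from the centre of mass.
By the parallel-axis theorem, I = I_cm + md² = 0.2301 + 0.2301 = 0.4601 kg·m².
T = 2π√(I/(mgd)) = 2π√(0.4601/(6.65 × 1.62 × 0.186)) = 3.01 s.

3.01 s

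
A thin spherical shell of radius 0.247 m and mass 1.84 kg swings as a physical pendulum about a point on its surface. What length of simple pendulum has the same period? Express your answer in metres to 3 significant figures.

The equivalent simple-pendulum length is L_eq = I/(md), where I is about the pivot and d = 0.2470 m.
I_cm = (2/3)mR² = 0.07484 kg·m², so I = I_cm + md² = 0.07484 + 0.1123 = 0.1871 kg·m².
L_eq = 0.1871/(1.84 × 0.2470) = 0.412 m.

0.412 m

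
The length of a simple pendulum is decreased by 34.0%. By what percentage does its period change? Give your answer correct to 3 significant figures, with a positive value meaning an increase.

T ∝ √L, so T'/T = √(0.6600) = 0.8124.
Percentage change in T = (0.8124 − 1) × 100% = -18.8%.

-18.8%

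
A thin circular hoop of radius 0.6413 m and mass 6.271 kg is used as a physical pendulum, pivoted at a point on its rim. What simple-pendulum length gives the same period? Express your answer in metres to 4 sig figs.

1.283 m

The equivalent simple-pendulum length is L_eq = I/(md), where I is about the pivot and d = 0.64130 m.
I_cm = mR² = 2.5790 kg·m², so I = I_cm + md² = 2.5790 + 2.5790 = 5.1581 kg·m².
L_eq = 5.1581/(6.271 × 0.64130) = 1.283 m.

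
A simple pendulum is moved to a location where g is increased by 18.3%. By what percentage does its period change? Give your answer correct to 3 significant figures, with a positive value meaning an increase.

T ∝ 1/√g, so T'/T = 1/√(1.183) = 0.9194.
Percentage change in T = (0.9194 − 1) × 100% = -8.06%.

-8.06%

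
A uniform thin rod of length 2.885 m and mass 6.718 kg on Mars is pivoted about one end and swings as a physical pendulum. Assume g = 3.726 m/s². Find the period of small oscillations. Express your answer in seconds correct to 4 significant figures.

For a physical pendulum T = 2π√(I/(mgd)), with d = 1.4425 m from pivot to centre of mass.
I_cm = mL²/12 = 6.718 × 2.885²/12 = 4.6596 kg·m²; I = I_cm + md² = 4.6596 + 6.718 × 1.4425² = 18.638 kg·m².
T = 2π√(18.638/(6.718 × 3.726 × 1.4425)) = 4.514 s.

4.514 s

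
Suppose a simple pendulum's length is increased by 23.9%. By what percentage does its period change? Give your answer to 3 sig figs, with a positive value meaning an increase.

11.3%

T ∝ √L, so T'/T = √(1.239) = 1.113.
Percentage change in T = (1.113 − 1) × 100% = 11.3%.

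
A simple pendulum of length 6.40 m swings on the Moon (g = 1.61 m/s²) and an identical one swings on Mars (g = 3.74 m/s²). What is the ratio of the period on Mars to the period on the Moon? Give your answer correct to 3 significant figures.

0.656

T ∝ 1/√g, so T₂/T₁ = √(g₁/g₂) = √(1.61/3.74) = 0.656.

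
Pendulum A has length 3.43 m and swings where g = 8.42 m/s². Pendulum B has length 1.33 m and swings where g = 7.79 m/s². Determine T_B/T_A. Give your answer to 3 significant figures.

T = 2π√(L/g), so T_B/T_A = √((L_B/g_B)/(L_A/g_A)) = √((1.33/7.79)/(3.43/8.42)) = 0.647.

0.647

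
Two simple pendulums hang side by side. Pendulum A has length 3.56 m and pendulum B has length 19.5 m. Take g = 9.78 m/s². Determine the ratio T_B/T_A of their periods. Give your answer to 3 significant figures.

2.34

T ∝ √L, so T_B/T_A = √(L_B/L_A) = √(19.5/3.56) = 2.34.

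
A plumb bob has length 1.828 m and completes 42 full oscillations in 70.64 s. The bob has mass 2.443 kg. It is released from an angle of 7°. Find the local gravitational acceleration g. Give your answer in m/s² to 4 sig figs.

25.51 m/s²

T = 70.64/42 = 1.6819 s.
From T = 2π√(L/g), g = 4π²L/T² = 4π² × 1.828/1.6819² = 25.51 m/s².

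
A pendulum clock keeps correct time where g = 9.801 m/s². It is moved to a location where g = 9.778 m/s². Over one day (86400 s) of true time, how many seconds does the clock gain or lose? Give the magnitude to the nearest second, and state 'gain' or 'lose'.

The clock's period scales as T ∝ 1/√g, so T'/T = √(9.801/9.778) = 1.00118.
In 86400 s of true time the clock registers 86400/1.00118 = 86298.6 s, so it loses 101 s.

lose 101 s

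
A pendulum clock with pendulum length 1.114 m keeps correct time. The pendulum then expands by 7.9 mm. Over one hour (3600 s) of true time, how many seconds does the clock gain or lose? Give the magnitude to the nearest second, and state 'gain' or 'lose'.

lose 13 s

T ∝ √L, so T'/T = √(1.12190/1.114) = 1.00354.
In 3600 s of true time the clock registers 3600/1.00354 = 3587.3 s, so it loses 13 s.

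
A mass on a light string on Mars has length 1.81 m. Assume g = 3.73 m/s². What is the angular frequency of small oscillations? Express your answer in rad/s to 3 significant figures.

1.44 rad/s

ω = √(g/L) = √(3.73/1.81) = 1.44 rad/s.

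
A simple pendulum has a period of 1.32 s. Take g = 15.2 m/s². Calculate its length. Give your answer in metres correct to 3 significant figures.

From T = 2π√(L/g), L = gT²/(4π²) = 15.2 × 1.320²/(4π²) = 0.671 m.

0.671 m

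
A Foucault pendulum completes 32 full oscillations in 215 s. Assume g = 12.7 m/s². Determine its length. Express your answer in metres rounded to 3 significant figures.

T = 215/32 = 6.719 s.
From T = 2π√(L/g), L = gT²/(4π²) = 12.7 × 6.719²/(4π²) = 14.5 m.

14.5 m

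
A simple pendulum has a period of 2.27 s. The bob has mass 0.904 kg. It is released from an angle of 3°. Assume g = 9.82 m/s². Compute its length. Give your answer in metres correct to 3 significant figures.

1.28 m

From T = 2π√(L/g), L = gT²/(4π²) = 9.82 × 2.270²/(4π²) = 1.28 m.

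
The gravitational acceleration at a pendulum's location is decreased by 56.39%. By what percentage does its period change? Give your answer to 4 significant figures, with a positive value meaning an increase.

T ∝ 1/√g, so T'/T = 1/√(0.43610) = 1.5143.
Percentage change in T = (1.5143 − 1) × 100% = 51.43%.

51.43%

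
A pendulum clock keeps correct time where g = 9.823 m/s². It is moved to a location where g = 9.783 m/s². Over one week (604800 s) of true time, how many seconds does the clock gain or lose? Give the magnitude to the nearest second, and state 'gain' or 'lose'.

The clock's period scales as T ∝ 1/√g, so T'/T = √(9.823/9.783) = 1.00204.
In 604800 s of true time the clock registers 604800/1.00204 = 603567.3 s, so it loses 1233 s.

lose 1233 s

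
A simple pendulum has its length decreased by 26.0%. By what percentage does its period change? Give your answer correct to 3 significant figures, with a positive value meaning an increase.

T ∝ √L, so T'/T = √(0.7400) = 0.8602.
Percentage change in T = (0.8602 − 1) × 100% = -14.0%.

-14.0%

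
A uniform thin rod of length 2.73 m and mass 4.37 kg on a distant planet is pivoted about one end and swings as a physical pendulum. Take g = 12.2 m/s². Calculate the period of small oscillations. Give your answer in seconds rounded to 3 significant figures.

For a physical pendulum T = 2π√(I/(mgd)), with d = 1.365 m from pivot to centre of mass.
I_cm = mL²/12 = 4.37 × 2.73²/12 = 2.714 kg·m²; I = I_cm + md² = 2.714 + 4.37 × 1.365² = 10.86 kg·m².
T = 2π√(10.86/(4.37 × 12.2 × 1.365)) = 2.43 s.

2.43 s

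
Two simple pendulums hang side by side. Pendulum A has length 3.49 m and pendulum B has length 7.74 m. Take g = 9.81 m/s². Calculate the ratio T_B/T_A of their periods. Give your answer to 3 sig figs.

T ∝ √L, so T_B/T_A = √(L_B/L_A) = √(7.74/3.49) = 1.49.

1.49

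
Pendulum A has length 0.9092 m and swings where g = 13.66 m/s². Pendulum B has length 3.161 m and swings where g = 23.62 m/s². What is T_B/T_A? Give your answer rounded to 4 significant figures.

T = 2π√(L/g), so T_B/T_A = √((L_B/g_B)/(L_A/g_A)) = √((3.161/23.62)/(0.9092/13.66)) = 1.418.

1.418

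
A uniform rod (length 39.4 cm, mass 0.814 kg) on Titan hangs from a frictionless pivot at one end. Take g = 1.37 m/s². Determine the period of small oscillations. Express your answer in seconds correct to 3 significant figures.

For a physical pendulum T = 2π√(I/(mgd)), with d = 0.1970 m from pivot to centre of mass.
I_cm = mL²/12 = 0.814 × 0.394²/12 = 0.01053 kg·m²; I = I_cm + md² = 0.01053 + 0.814 × 0.1970² = 0.04212 kg·m².
T = 2π√(0.04212/(0.814 × 1.37 × 0.1970)) = 2.75 s.

2.75 s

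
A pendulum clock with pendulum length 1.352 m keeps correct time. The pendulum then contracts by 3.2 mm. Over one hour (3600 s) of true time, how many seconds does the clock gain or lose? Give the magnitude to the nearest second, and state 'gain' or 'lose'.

T ∝ √L, so T'/T = √(1.34880/1.352) = 0.998816.
In 3600 s of true time the clock registers 3600/0.998816 = 3604.3 s, so it gains 4 s.

gain 4 s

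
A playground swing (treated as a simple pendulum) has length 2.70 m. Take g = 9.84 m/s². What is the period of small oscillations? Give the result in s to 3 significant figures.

3.29 s

T = 2π√(L/g) = 2π√(2.70/9.84) = 2π × 0.5238 = 3.29 s.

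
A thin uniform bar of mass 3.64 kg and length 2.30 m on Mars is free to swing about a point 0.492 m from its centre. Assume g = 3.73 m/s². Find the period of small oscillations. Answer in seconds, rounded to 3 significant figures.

3.83 s

For a physical pendulum T = 2π√(I/(mgd)), with d = 0.4920 m from pivot to centre of mass.
I_cm = mL²/12 = 3.64 × 2.30²/12 = 1.605 kg·m²; I = I_cm + md² = 1.605 + 3.64 × 0.4920² = 2.486 kg·m².
T = 2π√(2.486/(3.64 × 3.73 × 0.4920)) = 3.83 s.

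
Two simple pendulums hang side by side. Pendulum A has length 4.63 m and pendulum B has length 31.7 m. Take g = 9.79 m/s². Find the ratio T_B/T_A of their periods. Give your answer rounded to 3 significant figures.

2.62

T ∝ √L, so T_B/T_A = √(L_B/L_A) = √(31.7/4.63) = 2.62.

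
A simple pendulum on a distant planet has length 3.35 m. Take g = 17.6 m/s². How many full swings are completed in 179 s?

T = 2π√(L/g) = 2π√(3.35/17.6) = 2.741 s.
Number of complete oscillations = ⌊179/2.741⌋ = ⌊65.30⌋ = 65.

65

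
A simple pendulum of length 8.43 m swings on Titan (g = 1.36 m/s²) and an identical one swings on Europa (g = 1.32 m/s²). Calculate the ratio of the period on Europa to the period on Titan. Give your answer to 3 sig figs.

1.02

T ∝ 1/√g, so T₂/T₁ = √(g₁/g₂) = √(1.36/1.32) = 1.02.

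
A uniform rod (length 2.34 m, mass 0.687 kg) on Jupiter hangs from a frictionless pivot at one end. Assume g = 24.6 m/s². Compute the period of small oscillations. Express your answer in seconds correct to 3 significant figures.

For a physical pendulum T = 2π√(I/(mgd)), with d = 1.170 m from pivot to centre of mass.
I_cm = mL²/12 = 0.687 × 2.34²/12 = 0.3135 kg·m²; I = I_cm + md² = 0.3135 + 0.687 × 1.170² = 1.254 kg·m².
T = 2π√(1.254/(0.687 × 24.6 × 1.170)) = 1.58 s.

1.58 s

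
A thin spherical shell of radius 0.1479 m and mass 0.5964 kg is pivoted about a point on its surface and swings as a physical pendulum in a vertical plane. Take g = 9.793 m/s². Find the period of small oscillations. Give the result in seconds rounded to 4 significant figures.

I_cm = (2/3)mr² = 0.0086973 kg·m². The pivot is at distance d = 0.1479 m from the centre of mass.
By the parallel-axis theorem, I = I_cm + md² = 0.0086973 + 0.013046 = 0.021743 kg·m².
T = 2π√(I/(mgd)) = 2π√(0.021743/(0.5964 × 9.793 × 0.1479)) = 0.9969 s.

0.9969 s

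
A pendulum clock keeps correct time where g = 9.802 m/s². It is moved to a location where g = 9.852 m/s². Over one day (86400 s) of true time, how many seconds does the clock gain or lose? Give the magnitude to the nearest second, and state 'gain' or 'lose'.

The clock's period scales as T ∝ 1/√g, so T'/T = √(9.802/9.852) = 0.997459.
In 86400 s of true time the clock registers 86400/0.997459 = 86620.1 s, so it gains 220 s.

gain 220 s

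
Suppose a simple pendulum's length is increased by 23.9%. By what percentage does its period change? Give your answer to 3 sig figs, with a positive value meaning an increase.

T ∝ √L, so T'/T = √(1.239) = 1.113.
Percentage change in T = (1.113 − 1) × 100% = 11.3%.

11.3%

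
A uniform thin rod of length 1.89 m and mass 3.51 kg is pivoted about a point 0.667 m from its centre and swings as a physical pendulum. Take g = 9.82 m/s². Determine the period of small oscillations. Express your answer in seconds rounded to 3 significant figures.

For a physical pendulum T = 2π√(I/(mgd)), with d = 0.6670 m from pivot to centre of mass.
I_cm = mL²/12 = 3.51 × 1.89²/12 = 1.045 kg·m²; I = I_cm + md² = 1.045 + 3.51 × 0.6670² = 2.606 kg·m².
T = 2π√(2.606/(3.51 × 9.82 × 0.6670)) = 2.12 s.

2.12 s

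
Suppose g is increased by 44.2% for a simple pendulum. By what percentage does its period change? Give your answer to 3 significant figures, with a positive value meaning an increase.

-16.7%

T ∝ 1/√g, so T'/T = 1/√(1.442) = 0.8328.
Percentage change in T = (0.8328 − 1) × 100% = -16.7%.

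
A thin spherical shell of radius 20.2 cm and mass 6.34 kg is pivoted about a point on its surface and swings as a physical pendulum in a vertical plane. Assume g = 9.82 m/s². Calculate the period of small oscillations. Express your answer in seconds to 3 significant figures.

I_cm = (2/3)mr² = 0.1725 kg·m². The pivot is at distance d = 0.202 m from the centre of mass.
By the parallel-axis theorem, I = I_cm + md² = 0.1725 + 0.2587 = 0.4312 kg·m².
T = 2π√(I/(mgd)) = 2π√(0.4312/(6.34 × 9.82 × 0.202)) = 1.16 s.

1.16 s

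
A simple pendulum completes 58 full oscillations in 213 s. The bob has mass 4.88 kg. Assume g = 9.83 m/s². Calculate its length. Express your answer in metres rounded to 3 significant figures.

T = 213/58 = 3.672 s.
From T = 2π√(L/g), L = gT²/(4π²) = 9.83 × 3.672²/(4π²) = 3.36 m.

3.36 m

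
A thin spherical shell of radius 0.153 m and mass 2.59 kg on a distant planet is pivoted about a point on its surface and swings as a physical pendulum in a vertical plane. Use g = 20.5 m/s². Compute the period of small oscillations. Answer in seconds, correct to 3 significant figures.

I_cm = (2/3)mr² = 0.04042 kg·m². The pivot is at distance d = 0.153 m from the centre of mass.
By the parallel-axis theorem, I = I_cm + md² = 0.04042 + 0.06063 = 0.1010 kg·m².
T = 2π√(I/(mgd)) = 2π√(0.1010/(2.59 × 20.5 × 0.153)) = 0.701 s.

0.701 s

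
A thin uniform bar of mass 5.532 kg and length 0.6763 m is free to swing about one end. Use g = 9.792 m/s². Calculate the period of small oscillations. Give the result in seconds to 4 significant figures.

For a physical pendulum T = 2π√(I/(mgd)), with d = 0.33815 m from pivot to centre of mass.
I_cm = mL²/12 = 5.532 × 0.6763²/12 = 0.21085 kg·m²; I = I_cm + md² = 0.21085 + 5.532 × 0.33815² = 0.84341 kg·m².
T = 2π√(0.84341/(5.532 × 9.792 × 0.33815)) = 1.348 s.

1.348 s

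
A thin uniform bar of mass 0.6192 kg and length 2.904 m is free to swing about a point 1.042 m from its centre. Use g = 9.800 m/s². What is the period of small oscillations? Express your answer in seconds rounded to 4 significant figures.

2.630 s

For a physical pendulum T = 2π√(I/(mgd)), with d = 1.0420 m from pivot to centre of mass.
I_cm = mL²/12 = 0.6192 × 2.904²/12 = 0.43515 kg·m²; I = I_cm + md² = 0.43515 + 0.6192 × 1.0420² = 1.1075 kg·m².
T = 2π√(1.1075/(0.6192 × 9.800 × 1.0420)) = 2.630 s.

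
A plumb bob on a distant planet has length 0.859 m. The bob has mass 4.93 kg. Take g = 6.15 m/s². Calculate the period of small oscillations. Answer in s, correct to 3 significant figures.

T = 2π√(L/g) = 2π√(0.859/6.15) = 2π × 0.3737 = 2.35 s.

2.35 s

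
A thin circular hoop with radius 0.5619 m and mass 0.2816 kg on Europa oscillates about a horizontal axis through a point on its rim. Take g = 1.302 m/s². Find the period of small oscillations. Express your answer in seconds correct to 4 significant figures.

I_cm = mr² = 0.088910 kg·m². The pivot is at distance d = 0.5619 m from the centre of mass.
By the parallel-axis theorem, I = I_cm + md² = 0.088910 + 0.088910 = 0.17782 kg·m².
T = 2π√(I/(mgd)) = 2π√(0.17782/(0.2816 × 1.302 × 0.5619)) = 5.837 s.

5.837 s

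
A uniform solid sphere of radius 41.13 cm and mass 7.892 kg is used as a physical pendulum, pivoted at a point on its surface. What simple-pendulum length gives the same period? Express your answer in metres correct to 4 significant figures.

The equivalent simple-pendulum length is L_eq = I/(md), where I is about the pivot and d = 0.41130 m.
I_cm = (2/5)mR² = 0.53403 kg·m², so I = I_cm + md² = 0.53403 + 1.3351 = 1.8691 kg·m².
L_eq = 1.8691/(7.892 × 0.41130) = 0.5758 m.

0.5758 m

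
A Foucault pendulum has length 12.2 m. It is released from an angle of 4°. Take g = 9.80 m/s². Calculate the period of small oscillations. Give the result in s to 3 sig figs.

7.01 s

T = 2π√(L/g) = 2π√(12.2/9.80) = 2π × 1.116 = 7.01 s.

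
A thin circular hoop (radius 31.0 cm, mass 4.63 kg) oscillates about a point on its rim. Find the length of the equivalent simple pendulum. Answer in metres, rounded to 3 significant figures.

0.620 m

The equivalent simple-pendulum length is L_eq = I/(md), where I is about the pivot and d = 0.3100 m.
I_cm = mR² = 0.4449 kg·m², so I = I_cm + md² = 0.4449 + 0.4449 = 0.8899 kg·m².
L_eq = 0.8899/(4.63 × 0.3100) = 0.620 m.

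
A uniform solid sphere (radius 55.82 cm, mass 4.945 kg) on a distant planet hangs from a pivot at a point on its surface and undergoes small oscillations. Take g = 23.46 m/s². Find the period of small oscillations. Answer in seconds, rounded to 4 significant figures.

I_cm = (2/5)mr² = 0.61632 kg·m². The pivot is at distance d = 0.5582 m from the centre of mass.
By the parallel-axis theorem, I = I_cm + md² = 0.61632 + 1.5408 = 2.1571 kg·m².
T = 2π√(I/(mgd)) = 2π√(2.1571/(4.945 × 23.46 × 0.5582)) = 1.147 s.

1.147 s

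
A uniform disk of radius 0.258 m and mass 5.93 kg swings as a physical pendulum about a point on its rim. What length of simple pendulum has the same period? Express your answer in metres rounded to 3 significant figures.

0.387 m

The equivalent simple-pendulum length is L_eq = I/(md), where I is about the pivot and d = 0.2580 m.
I_cm = ½mR² = 0.1974 kg·m², so I = I_cm + md² = 0.1974 + 0.3947 = 0.5921 kg·m².
L_eq = 0.5921/(5.93 × 0.2580) = 0.387 m.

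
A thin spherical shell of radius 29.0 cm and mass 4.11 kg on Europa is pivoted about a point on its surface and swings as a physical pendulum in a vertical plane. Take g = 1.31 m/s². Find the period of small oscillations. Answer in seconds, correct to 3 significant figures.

I_cm = (2/3)mr² = 0.2304 kg·m². The pivot is at distance d = 0.290 m from the centre of mass.
By the parallel-axis theorem, I = I_cm + md² = 0.2304 + 0.3457 = 0.5761 kg·m².
T = 2π√(I/(mgd)) = 2π√(0.5761/(4.11 × 1.31 × 0.290)) = 3.82 s.

3.82 s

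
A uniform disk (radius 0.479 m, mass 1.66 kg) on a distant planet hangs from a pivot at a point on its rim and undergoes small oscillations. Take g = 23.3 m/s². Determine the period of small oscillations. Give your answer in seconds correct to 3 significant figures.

I_cm = ½mr² = 0.1904 kg·m². The pivot is at distance d = 0.479 m from the centre of mass.
By the parallel-axis theorem, I = I_cm + md² = 0.1904 + 0.3809 = 0.5713 kg·m².
T = 2π√(I/(mgd)) = 2π√(0.5713/(1.66 × 23.3 × 0.479)) = 1.10 s.

1.10 s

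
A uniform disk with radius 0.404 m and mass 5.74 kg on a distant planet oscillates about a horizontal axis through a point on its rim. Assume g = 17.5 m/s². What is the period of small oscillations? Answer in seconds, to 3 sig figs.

I_cm = ½mr² = 0.4684 kg·m². The pivot is at distance d = 0.404 m from the centre of mass.
By the parallel-axis theorem, I = I_cm + md² = 0.4684 + 0.9369 = 1.405 kg·m².
T = 2π√(I/(mgd)) = 2π√(1.405/(5.74 × 17.5 × 0.404)) = 1.17 s.

1.17 s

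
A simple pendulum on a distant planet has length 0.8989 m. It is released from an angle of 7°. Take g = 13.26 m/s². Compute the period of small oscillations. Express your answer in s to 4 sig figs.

T = 2π√(L/g) = 2π√(0.8989/13.26) = 2π × 0.26037 = 1.636 s.

1.636 s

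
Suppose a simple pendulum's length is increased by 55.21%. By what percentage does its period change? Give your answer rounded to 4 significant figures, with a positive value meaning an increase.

24.58%

T ∝ √L, so T'/T = √(1.5521) = 1.2458.
Percentage change in T = (1.2458 − 1) × 100% = 24.58%.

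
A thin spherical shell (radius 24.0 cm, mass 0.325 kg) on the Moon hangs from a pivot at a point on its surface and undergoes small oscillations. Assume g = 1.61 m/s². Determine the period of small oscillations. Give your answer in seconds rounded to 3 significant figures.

3.13 s

I_cm = (2/3)mr² = 0.01248 kg·m². The pivot is at distance d = 0.240 m from the centre of mass.
By the parallel-axis theorem, I = I_cm + md² = 0.01248 + 0.01872 = 0.03120 kg·m².
T = 2π√(I/(mgd)) = 2π√(0.03120/(0.325 × 1.61 × 0.240)) = 3.13 s.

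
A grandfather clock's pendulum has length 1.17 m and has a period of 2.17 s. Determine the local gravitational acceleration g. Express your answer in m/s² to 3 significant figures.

9.81 m/s²

From T = 2π√(L/g), g = 4π²L/T² = 4π² × 1.17/2.170² = 9.81 m/s².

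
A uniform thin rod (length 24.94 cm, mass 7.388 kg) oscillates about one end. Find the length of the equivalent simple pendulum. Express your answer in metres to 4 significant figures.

0.1663 m

The equivalent simple-pendulum length is L_eq = I/(md), where I is about the pivot and d = 0.12470 m.
I_cm = (1/12)mL² = 0.038295 kg·m², so I = I_cm + md² = 0.038295 + 0.11488 = 0.15318 kg·m².
L_eq = 0.15318/(7.388 × 0.12470) = 0.1663 m.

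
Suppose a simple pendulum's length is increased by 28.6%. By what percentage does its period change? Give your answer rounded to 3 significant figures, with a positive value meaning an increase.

13.4%

T ∝ √L, so T'/T = √(1.286) = 1.134.
Percentage change in T = (1.134 − 1) × 100% = 13.4%.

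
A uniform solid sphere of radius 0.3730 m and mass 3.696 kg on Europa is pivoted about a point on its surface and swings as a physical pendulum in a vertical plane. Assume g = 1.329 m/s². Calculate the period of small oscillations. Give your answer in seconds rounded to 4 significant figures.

I_cm = (2/5)mr² = 0.20569 kg·m². The pivot is at distance d = 0.3730 m from the centre of mass.
By the parallel-axis theorem, I = I_cm + md² = 0.20569 + 0.51422 = 0.71991 kg·m².
T = 2π√(I/(mgd)) = 2π√(0.71991/(3.696 × 1.329 × 0.3730)) = 3.939 s.

3.939 s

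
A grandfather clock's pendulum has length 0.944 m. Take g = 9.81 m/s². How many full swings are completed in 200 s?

T = 2π√(L/g) = 2π√(0.944/9.81) = 1.949 s.
Number of complete oscillations = ⌊200/1.949⌋ = ⌊102.6⌋ = 102.

102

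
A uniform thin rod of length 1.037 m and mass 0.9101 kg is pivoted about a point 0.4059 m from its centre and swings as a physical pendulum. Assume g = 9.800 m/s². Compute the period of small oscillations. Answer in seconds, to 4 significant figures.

For a physical pendulum T = 2π√(I/(mgd)), with d = 0.40590 m from pivot to centre of mass.
I_cm = mL²/12 = 0.9101 × 1.037²/12 = 0.081558 kg·m²; I = I_cm + md² = 0.081558 + 0.9101 × 0.40590² = 0.23150 kg·m².
T = 2π√(0.23150/(0.9101 × 9.800 × 0.40590)) = 1.589 s.

1.589 s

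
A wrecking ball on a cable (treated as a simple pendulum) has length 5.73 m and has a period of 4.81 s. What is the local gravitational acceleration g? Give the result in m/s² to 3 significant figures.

9.78 m/s²

From T = 2π√(L/g), g = 4π²L/T² = 4π² × 5.73/4.810² = 9.78 m/s².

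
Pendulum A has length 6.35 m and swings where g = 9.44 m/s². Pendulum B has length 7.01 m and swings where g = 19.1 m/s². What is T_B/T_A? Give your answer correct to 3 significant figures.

T = 2π√(L/g), so T_B/T_A = √((L_B/g_B)/(L_A/g_A)) = √((7.01/19.1)/(6.35/9.44)) = 0.739.

0.739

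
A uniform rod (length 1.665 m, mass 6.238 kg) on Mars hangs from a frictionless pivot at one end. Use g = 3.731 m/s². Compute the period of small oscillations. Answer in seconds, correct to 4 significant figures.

For a physical pendulum T = 2π√(I/(mgd)), with d = 0.83250 m from pivot to centre of mass.
I_cm = mL²/12 = 6.238 × 1.665²/12 = 1.4411 kg·m²; I = I_cm + md² = 1.4411 + 6.238 × 0.83250² = 5.7644 kg·m².
T = 2π√(5.7644/(6.238 × 3.731 × 0.83250)) = 3.427 s.

3.427 s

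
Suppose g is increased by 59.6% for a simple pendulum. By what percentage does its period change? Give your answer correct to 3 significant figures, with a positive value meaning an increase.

T ∝ 1/√g, so T'/T = 1/√(1.596) = 0.7916.
Percentage change in T = (0.7916 − 1) × 100% = -20.8%.

-20.8%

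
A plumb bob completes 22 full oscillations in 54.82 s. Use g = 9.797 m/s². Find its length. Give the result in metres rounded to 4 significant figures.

T = 54.82/22 = 2.4918 s.
From T = 2π√(L/g), L = gT²/(4π²) = 9.797 × 2.4918²/(4π²) = 1.541 m.

1.541 m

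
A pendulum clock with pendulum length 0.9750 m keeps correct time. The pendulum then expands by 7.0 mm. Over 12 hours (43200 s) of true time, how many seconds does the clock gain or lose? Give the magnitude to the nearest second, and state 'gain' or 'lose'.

lose 154 s

T ∝ √L, so T'/T = √(0.98200/0.9750) = 1.00358.
In 43200 s of true time the clock registers 43200/1.00358 = 43045.8 s, so it loses 154 s.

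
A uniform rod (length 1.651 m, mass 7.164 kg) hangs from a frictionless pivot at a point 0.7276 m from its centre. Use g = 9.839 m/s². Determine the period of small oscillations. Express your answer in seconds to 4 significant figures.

For a physical pendulum T = 2π√(I/(mgd)), with d = 0.72760 m from pivot to centre of mass.
I_cm = mL²/12 = 7.164 × 1.651²/12 = 1.6273 kg·m²; I = I_cm + md² = 1.6273 + 7.164 × 0.72760² = 5.4199 kg·m².
T = 2π√(5.4199/(7.164 × 9.839 × 0.72760)) = 2.043 s.

2.043 s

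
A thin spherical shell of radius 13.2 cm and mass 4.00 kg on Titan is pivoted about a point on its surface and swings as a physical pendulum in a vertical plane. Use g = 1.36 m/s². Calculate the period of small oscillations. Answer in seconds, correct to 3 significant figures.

2.53 s

I_cm = (2/3)mr² = 0.04646 kg·m². The pivot is at distance d = 0.132 m from the centre of mass.
By the parallel-axis theorem, I = I_cm + md² = 0.04646 + 0.06970 = 0.1162 kg·m².
T = 2π√(I/(mgd)) = 2π√(0.1162/(4.00 × 1.36 × 0.132)) = 2.53 s.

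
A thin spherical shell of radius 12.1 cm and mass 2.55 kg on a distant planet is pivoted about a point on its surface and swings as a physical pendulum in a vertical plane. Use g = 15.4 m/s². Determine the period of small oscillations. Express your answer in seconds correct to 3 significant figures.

I_cm = (2/3)mr² = 0.02489 kg·m². The pivot is at distance d = 0.121 m from the centre of mass.
By the parallel-axis theorem, I = I_cm + md² = 0.02489 + 0.03733 = 0.06222 kg·m².
T = 2π√(I/(mgd)) = 2π√(0.06222/(2.55 × 15.4 × 0.121)) = 0.719 s.

0.719 s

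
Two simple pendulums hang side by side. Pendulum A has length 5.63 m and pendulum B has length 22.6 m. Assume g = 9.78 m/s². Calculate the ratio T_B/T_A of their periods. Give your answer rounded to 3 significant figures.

T ∝ √L, so T_B/T_A = √(L_B/L_A) = √(22.6/5.63) = 2.00.

2.00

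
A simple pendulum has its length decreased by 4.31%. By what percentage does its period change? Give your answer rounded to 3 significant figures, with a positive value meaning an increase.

T ∝ √L, so T'/T = √(0.9569) = 0.9782.
Percentage change in T = (0.9782 − 1) × 100% = -2.18%.

-2.18%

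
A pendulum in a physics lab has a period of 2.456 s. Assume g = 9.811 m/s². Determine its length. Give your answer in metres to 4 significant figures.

1.499 m

From T = 2π√(L/g), L = gT²/(4π²) = 9.811 × 2.4560²/(4π²) = 1.499 m.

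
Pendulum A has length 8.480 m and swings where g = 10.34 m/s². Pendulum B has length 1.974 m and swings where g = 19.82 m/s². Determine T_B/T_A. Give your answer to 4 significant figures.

T = 2π√(L/g), so T_B/T_A = √((L_B/g_B)/(L_A/g_A)) = √((1.974/19.82)/(8.480/10.34)) = 0.3485.

0.3485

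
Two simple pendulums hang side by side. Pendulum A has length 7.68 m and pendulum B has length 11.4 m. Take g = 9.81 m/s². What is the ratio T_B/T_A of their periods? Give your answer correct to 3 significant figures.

T ∝ √L, so T_B/T_A = √(L_B/L_A) = √(11.4/7.68) = 1.22.

1.22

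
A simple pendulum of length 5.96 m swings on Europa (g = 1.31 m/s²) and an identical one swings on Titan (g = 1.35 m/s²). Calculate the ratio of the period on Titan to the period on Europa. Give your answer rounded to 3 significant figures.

T ∝ 1/√g, so T₂/T₁ = √(g₁/g₂) = √(1.31/1.35) = 0.985.

0.985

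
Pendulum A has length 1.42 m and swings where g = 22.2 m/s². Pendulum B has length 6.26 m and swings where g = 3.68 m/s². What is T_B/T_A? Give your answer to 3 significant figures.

5.16

T = 2π√(L/g), so T_B/T_A = √((L_B/g_B)/(L_A/g_A)) = √((6.26/3.68)/(1.42/22.2)) = 5.16.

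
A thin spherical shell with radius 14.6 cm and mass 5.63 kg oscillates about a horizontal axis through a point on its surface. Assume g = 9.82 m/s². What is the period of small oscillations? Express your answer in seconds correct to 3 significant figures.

I_cm = (2/3)mr² = 0.08001 kg·m². The pivot is at distance d = 0.146 m from the centre of mass.
By the parallel-axis theorem, I = I_cm + md² = 0.08001 + 0.1200 = 0.2000 kg·m².
T = 2π√(I/(mgd)) = 2π√(0.2000/(5.63 × 9.82 × 0.146)) = 0.989 s.

0.989 s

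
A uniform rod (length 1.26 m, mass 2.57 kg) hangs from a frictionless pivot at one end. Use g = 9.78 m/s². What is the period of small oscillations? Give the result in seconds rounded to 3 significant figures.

For a physical pendulum T = 2π√(I/(mgd)), with d = 0.6300 m from pivot to centre of mass.
I_cm = mL²/12 = 2.57 × 1.26²/12 = 0.3400 kg·m²; I = I_cm + md² = 0.3400 + 2.57 × 0.6300² = 1.360 kg·m².
T = 2π√(1.360/(2.57 × 9.78 × 0.6300)) = 1.84 s.

1.84 s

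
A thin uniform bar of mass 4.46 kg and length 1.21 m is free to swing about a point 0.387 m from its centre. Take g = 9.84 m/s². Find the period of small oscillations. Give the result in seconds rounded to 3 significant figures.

1.68 s

For a physical pendulum T = 2π√(I/(mgd)), with d = 0.3870 m from pivot to centre of mass.
I_cm = mL²/12 = 4.46 × 1.21²/12 = 0.5442 kg·m²; I = I_cm + md² = 0.5442 + 4.46 × 0.3870² = 1.212 kg·m².
T = 2π√(1.212/(4.46 × 9.84 × 0.3870)) = 1.68 s.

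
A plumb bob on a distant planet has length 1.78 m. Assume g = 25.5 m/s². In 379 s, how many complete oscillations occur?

228

T = 2π√(L/g) = 2π√(1.78/25.5) = 1.660 s.
Number of complete oscillations = ⌊379/1.660⌋ = ⌊228.3⌋ = 228.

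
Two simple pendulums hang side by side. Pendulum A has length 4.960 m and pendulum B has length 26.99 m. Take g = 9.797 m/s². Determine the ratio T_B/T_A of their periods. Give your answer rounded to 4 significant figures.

2.333

T ∝ √L, so T_B/T_A = √(L_B/L_A) = √(26.99/4.960) = 2.333.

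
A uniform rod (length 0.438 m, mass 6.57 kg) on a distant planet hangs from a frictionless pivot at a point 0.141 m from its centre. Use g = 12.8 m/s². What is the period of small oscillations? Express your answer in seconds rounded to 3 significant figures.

For a physical pendulum T = 2π√(I/(mgd)), with d = 0.1410 m from pivot to centre of mass.
I_cm = mL²/12 = 6.57 × 0.438²/12 = 0.1050 kg·m²; I = I_cm + md² = 0.1050 + 6.57 × 0.1410² = 0.2357 kg·m².
T = 2π√(0.2357/(6.57 × 12.8 × 0.1410)) = 0.886 s.

0.886 s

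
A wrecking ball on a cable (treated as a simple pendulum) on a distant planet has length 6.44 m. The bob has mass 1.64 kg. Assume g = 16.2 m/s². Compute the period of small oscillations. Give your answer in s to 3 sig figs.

3.96 s

T = 2π√(L/g) = 2π√(6.44/16.2) = 2π × 0.6305 = 3.96 s.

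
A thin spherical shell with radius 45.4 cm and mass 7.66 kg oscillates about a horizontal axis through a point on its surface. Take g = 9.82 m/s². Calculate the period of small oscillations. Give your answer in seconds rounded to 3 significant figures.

1.74 s

I_cm = (2/3)mr² = 1.053 kg·m². The pivot is at distance d = 0.454 m from the centre of mass.
By the parallel-axis theorem, I = I_cm + md² = 1.053 + 1.579 = 2.631 kg·m².
T = 2π√(I/(mgd)) = 2π√(2.631/(7.66 × 9.82 × 0.454)) = 1.74 s.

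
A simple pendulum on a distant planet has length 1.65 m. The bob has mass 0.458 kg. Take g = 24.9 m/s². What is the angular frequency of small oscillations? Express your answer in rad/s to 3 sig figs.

ω = √(g/L) = √(24.9/1.65) = 3.88 rad/s.

3.88 rad/s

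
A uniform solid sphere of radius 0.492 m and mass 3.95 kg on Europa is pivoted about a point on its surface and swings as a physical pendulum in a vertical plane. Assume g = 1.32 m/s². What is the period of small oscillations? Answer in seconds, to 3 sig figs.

I_cm = (2/5)mr² = 0.3825 kg·m². The pivot is at distance d = 0.492 m from the centre of mass.
By the parallel-axis theorem, I = I_cm + md² = 0.3825 + 0.9562 = 1.339 kg·m².
T = 2π√(I/(mgd)) = 2π√(1.339/(3.95 × 1.32 × 0.492)) = 4.54 s.

4.54 s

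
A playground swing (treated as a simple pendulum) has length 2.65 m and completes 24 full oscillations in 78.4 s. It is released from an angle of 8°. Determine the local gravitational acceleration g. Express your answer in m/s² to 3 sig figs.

9.80 m/s²

T = 78.4/24 = 3.267 s.
From T = 2π√(L/g), g = 4π²L/T² = 4π² × 2.65/3.267² = 9.80 m/s².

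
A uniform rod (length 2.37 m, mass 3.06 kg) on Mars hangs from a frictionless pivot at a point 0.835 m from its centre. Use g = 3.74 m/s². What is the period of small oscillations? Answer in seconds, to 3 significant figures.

3.84 s

For a physical pendulum T = 2π√(I/(mgd)), with d = 0.8350 m from pivot to centre of mass.
I_cm = mL²/12 = 3.06 × 2.37²/12 = 1.432 kg·m²; I = I_cm + md² = 1.432 + 3.06 × 0.8350² = 3.566 kg·m².
T = 2π√(3.566/(3.06 × 3.74 × 0.8350)) = 3.84 s.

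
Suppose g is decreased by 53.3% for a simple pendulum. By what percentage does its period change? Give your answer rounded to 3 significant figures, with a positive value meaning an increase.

46.3%

T ∝ 1/√g, so T'/T = 1/√(0.4670) = 1.463.
Percentage change in T = (1.463 − 1) × 100% = 46.3%.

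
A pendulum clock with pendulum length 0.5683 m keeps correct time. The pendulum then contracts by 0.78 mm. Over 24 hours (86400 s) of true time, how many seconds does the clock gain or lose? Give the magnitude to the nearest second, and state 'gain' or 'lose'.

gain 59 s

T ∝ √L, so T'/T = √(0.56752/0.5683) = 0.999314.
In 86400 s of true time the clock registers 86400/0.999314 = 86459.4 s, so it gains 59 s.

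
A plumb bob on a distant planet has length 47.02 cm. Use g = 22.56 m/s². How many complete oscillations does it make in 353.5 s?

T = 2π√(L/g) = 2π√(0.4702/22.56) = 0.90709 s.
Number of complete oscillations = ⌊353.5/0.90709⌋ = ⌊389.71⌋ = 389.

389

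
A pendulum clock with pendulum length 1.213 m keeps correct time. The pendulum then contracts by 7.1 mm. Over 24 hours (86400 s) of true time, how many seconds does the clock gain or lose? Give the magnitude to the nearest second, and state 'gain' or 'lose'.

gain 254 s

T ∝ √L, so T'/T = √(1.20590/1.213) = 0.997069.
In 86400 s of true time the clock registers 86400/0.997069 = 86654.0 s, so it gains 254 s.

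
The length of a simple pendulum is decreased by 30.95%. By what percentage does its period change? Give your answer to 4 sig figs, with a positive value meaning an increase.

-16.90%

T ∝ √L, so T'/T = √(0.69050) = 0.83096.
Percentage change in T = (0.83096 − 1) × 100% = -16.90%.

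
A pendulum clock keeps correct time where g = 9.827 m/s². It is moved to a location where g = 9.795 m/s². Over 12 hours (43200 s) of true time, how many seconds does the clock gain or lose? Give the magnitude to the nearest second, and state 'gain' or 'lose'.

The clock's period scales as T ∝ 1/√g, so T'/T = √(9.827/9.795) = 1.00163.
In 43200 s of true time the clock registers 43200/1.00163 = 43129.6 s, so it loses 70 s.

lose 70 s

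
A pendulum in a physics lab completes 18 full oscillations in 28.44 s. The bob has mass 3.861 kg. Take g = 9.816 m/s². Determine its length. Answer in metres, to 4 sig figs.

T = 28.44/18 = 1.5800 s.
From T = 2π√(L/g), L = gT²/(4π²) = 9.816 × 1.5800²/(4π²) = 0.6207 m.

0.6207 m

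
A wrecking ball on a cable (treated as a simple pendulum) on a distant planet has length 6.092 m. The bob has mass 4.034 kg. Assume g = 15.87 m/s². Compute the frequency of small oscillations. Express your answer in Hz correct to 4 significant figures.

T = 2π√(L/g) = 2π√(6.092/15.87) = 3.8929 s, so f = 1/T = 0.2569 Hz.

0.2569 Hz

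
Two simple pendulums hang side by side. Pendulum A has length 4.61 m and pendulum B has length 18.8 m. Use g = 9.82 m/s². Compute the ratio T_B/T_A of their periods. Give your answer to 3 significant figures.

T ∝ √L, so T_B/T_A = √(L_B/L_A) = √(18.8/4.61) = 2.02.

2.02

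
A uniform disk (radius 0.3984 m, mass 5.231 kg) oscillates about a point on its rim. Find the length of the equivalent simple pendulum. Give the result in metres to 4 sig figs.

0.5976 m

The equivalent simple-pendulum length is L_eq = I/(md), where I is about the pivot and d = 0.39840 m.
I_cm = ½mR² = 0.41514 kg·m², so I = I_cm + md² = 0.41514 + 0.83028 = 1.2454 kg·m².
L_eq = 1.2454/(5.231 × 0.39840) = 0.5976 m.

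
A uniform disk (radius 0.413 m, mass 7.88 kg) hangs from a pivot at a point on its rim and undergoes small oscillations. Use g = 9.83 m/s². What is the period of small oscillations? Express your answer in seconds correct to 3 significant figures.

I_cm = ½mr² = 0.6720 kg·m². The pivot is at distance d = 0.413 m from the centre of mass.
By the parallel-axis theorem, I = I_cm + md² = 0.6720 + 1.344 = 2.016 kg·m².
T = 2π√(I/(mgd)) = 2π√(2.016/(7.88 × 9.83 × 0.413)) = 1.58 s.

1.58 s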